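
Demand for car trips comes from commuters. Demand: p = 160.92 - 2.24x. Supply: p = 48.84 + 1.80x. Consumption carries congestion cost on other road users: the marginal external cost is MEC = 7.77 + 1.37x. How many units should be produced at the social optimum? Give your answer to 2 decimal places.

Social marginal benefit = demand − MEC = 153.15 - 3.61x.
Set SMB = MC: 153.15 - 3.61x = 48.84 + 1.80x → x* = 19.2810.

x* = 19.28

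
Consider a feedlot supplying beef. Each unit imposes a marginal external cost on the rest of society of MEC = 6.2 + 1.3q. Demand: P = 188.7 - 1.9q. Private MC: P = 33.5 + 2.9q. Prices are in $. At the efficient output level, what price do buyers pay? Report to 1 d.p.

Social marginal cost = private MC + MEC = 39.7 + 4.2q.
Set SMC = demand: 39.7 + 4.2q = 188.7 - 1.9q → q* = 24.4262.
Consumer price on the demand curve at q*: 188.7 − 1.9×24.4262 = 142.2902.

P = $142.3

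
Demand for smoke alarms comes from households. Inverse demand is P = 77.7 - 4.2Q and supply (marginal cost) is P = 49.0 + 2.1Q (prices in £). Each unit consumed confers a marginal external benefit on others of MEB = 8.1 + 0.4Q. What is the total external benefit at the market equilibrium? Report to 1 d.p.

Market equilibrium (private): 49.0 + 2.1Q = 77.7 - 4.2Q → Q_m = 4.5556.
Total external benefit = ∫₀^{Q_m} (8.1 + 0.4Q) dQ = 8.1×4.5556 + ½×0.4×4.5556² = 41.0511.

£41.1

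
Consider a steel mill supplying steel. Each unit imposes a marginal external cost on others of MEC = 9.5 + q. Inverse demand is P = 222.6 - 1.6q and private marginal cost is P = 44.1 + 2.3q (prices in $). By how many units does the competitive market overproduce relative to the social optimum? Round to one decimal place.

Market equilibrium (private): 44.1 + 2.3q = 222.6 - 1.6q → q_m = 45.7692.
Social marginal cost = private MC + MEC = 53.6 + 3.3q.
Set SMC = demand: 53.6 + 3.3q = 222.6 - 1.6q → q* = 34.4898.
Gap = |45.7692 − 34.4898| = 11.2794.

11.3 units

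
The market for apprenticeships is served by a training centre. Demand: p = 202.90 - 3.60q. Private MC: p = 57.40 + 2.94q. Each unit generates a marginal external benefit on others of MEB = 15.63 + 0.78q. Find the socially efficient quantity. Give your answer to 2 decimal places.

Social marginal cost = private MC − MEB = 41.77 + 2.16q.
Set SMC = demand: 41.77 + 2.16q = 202.90 - 3.60q → q* = 27.9740.

q* = 27.97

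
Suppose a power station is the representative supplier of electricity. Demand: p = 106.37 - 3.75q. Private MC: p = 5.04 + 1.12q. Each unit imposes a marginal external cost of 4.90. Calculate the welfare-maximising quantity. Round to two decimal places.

Social marginal cost = private MC + MEC = 9.94 + 1.12q.
Set SMC = demand: 9.94 + 1.12q = 106.37 - 3.75q → q* = 19.8008.

q* = 19.80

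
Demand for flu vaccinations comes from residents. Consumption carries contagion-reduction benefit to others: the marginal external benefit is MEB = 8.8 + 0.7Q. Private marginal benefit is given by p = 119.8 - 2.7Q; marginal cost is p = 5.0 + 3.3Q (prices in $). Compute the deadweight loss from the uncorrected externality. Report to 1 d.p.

Market equilibrium (private): 5.0 + 3.3Q = 119.8 - 2.7Q → Q_m = 19.1333.
Social marginal benefit = demand + MEB = 128.6 - 2.0Q.
Set SMB = MC: 128.6 - 2.0Q = 5.0 + 3.3Q → Q* = 23.3208.
Between Q* and Q_m the wedge SMB − MC runs linearly from 0 to MEB(Q_m), so the loss is a triangle.
DWL = ½ × 4.1875 × 22.1933 = 46.4672.

DWL = $46.5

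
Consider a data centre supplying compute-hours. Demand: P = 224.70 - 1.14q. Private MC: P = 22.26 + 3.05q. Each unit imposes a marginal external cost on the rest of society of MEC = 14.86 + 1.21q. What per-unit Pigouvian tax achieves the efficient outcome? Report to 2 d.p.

Social marginal cost = private MC + MEC = 37.12 + 4.26q.
Set SMC = demand: 37.12 + 4.26q = 224.70 - 1.14q → q* = 34.7370.
The Pigouvian tax equals MEC at q*: 14.86 + 1.21×34.7370 = 56.8918.

tax = 56.89 per unit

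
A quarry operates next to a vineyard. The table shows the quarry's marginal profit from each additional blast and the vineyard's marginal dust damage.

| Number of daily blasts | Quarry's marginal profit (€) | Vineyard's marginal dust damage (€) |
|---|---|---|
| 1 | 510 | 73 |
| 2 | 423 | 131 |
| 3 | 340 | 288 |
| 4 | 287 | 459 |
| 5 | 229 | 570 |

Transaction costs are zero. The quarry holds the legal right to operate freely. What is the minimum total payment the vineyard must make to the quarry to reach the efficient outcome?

Left alone the quarry would choose level 5 (marginal profit stays positive).
Efficient level: k* = 3 (marginal profit ≥ marginal dust damage through 3).
The vineyard must at least cover the quarry's forgone profit from cutting 5→3: 287 + 229 = 516.

€516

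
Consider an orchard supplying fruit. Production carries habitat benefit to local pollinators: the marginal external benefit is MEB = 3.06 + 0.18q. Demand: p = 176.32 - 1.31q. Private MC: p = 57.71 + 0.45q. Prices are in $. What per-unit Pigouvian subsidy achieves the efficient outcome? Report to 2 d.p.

subsidy = $16.92 per unit

Social marginal cost = private MC − MEB = 54.65 + 0.27q.
Set SMC = demand: 54.65 + 0.27q = 176.32 - 1.31q → q* = 77.0063.
The Pigouvian subsidy equals MEB at q*: 3.06 + 0.18×77.0063 = 16.9211.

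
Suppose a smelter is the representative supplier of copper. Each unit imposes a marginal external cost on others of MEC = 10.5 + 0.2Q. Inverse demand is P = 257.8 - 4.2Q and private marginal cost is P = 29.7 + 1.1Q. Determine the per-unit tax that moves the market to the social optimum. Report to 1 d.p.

Social marginal cost = private MC + MEC = 40.2 + 1.3Q.
Set SMC = demand: 40.2 + 1.3Q = 257.8 - 4.2Q → Q* = 39.5636.
The Pigouvian tax equals MEC at Q*: 10.5 + 0.2×39.5636 = 18.4127.

tax = 18.4 per unit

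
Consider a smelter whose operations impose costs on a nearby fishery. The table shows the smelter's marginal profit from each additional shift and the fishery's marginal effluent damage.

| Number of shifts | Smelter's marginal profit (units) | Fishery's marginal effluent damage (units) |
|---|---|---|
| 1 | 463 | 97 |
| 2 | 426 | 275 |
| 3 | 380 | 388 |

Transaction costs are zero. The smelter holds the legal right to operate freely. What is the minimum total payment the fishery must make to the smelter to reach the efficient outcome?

Left alone the smelter would choose level 3 (marginal profit stays positive).
Efficient level: k* = 2 (marginal profit ≥ marginal effluent damage through 2).
The fishery must at least cover the smelter's forgone profit from cutting 3→2: 380 = 380.

380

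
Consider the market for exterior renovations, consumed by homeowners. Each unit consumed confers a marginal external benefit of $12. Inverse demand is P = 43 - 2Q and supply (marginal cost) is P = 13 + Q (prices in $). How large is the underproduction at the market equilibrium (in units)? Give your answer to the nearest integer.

Market equilibrium (private): 13 + Q = 43 - 2Q → Q_m = 10.0000.
Social marginal benefit = demand + MEB = 55 - 2Q.
Set SMB = MC: 55 - 2Q = 13 + Q → Q* = 14.0000.
Gap = |10.0000 − 14.0000| = 4.0000.

4 units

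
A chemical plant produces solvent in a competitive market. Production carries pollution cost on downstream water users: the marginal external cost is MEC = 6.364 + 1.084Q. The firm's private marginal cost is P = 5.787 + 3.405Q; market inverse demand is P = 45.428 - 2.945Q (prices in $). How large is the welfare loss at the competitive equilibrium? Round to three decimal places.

Market equilibrium (private): 5.787 + 3.405Q = 45.428 - 2.945Q → Q_m = 6.2427.
Social marginal cost = private MC + MEC = 12.151 + 4.489Q.
Set SMC = demand: 12.151 + 4.489Q = 45.428 - 2.945Q → Q* = 4.4763.
Height of the DWL triangle at Q_m is SMC(Q_m) − demand(Q_m) = MEC(Q_m) = 13.1311.
DWL = ½ × 1.7664 × 13.1311 = 11.5974.

DWL = $11.597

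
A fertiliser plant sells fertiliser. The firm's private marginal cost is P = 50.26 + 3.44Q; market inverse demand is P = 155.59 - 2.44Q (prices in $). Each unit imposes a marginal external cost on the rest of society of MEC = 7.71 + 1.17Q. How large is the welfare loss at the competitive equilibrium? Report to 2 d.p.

DWL = $58.29

Market equilibrium (private): 50.26 + 3.44Q = 155.59 - 2.44Q → Q_m = 17.9133.
Social marginal cost = private MC + MEC = 57.97 + 4.61Q.
Set SMC = demand: 57.97 + 4.61Q = 155.59 - 2.44Q → Q* = 13.8468.
Between Q* and Q_m the wedge SMC − demand runs linearly from 0 to MEC(Q_m), so the loss is a triangle.
DWL = ½ × 4.0665 × 28.6685 = 58.2902.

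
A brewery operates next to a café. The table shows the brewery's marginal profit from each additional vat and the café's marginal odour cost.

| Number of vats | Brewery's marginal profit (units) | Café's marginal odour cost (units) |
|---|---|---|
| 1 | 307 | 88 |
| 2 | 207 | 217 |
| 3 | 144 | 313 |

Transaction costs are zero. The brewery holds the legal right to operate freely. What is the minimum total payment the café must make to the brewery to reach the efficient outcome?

351

Left alone the brewery would choose level 3 (marginal profit stays positive).
Efficient level: k* = 1 (marginal profit ≥ marginal odour cost through 1).
The café must at least cover the brewery's forgone profit from cutting 3→1: 207 + 144 = 351.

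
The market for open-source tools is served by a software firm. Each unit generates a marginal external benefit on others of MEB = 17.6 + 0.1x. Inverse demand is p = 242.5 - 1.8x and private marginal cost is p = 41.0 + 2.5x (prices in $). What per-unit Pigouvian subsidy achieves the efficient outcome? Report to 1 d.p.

subsidy = $22.8 per unit

Social marginal cost = private MC − MEB = 23.4 + 2.4x.
Set SMC = demand: 23.4 + 2.4x = 242.5 - 1.8x → x* = 52.1667.
The Pigouvian subsidy equals MEB at x*: 17.6 + 0.1×52.1667 = 22.8167.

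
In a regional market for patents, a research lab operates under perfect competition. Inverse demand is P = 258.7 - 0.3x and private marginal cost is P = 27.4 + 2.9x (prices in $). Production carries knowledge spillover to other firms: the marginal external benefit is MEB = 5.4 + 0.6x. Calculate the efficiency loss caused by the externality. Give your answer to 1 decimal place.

DWL = $457.4

Market equilibrium (private): 27.4 + 2.9x = 258.7 - 0.3x → x_m = 72.2813.
Social marginal cost = private MC − MEB = 22.0 + 2.3x.
Set SMC = demand: 22.0 + 2.3x = 258.7 - 0.3x → x* = 91.0385.
Between x* and x_m the wedge demand − SMC runs linearly from 0 to MEB(x_m), so the loss is a triangle.
DWL = ½ × 18.7572 × 48.7688 = 457.3831.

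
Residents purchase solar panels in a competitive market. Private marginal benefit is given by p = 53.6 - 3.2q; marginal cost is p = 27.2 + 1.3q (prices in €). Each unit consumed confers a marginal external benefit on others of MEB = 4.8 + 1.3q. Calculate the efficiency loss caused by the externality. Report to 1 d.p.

DWL = €24.1

Market equilibrium (private): 27.2 + 1.3q = 53.6 - 3.2q → q_m = 5.8667.
Social marginal benefit = demand + MEB = 58.4 - 1.9q.
Set SMB = MC: 58.4 - 1.9q = 27.2 + 1.3q → q* = 9.7500.
Height of the DWL triangle at q_m is SMB(q_m) − MC(q_m) = MEB(q_m) = 12.4267.
DWL = ½ × 3.8833 × 12.4267 = 24.1283.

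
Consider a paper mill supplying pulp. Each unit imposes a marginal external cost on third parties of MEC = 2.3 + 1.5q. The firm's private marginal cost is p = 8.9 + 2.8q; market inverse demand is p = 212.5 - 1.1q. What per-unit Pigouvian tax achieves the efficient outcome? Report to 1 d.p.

Social marginal cost = private MC + MEC = 11.2 + 4.3q.
Set SMC = demand: 11.2 + 4.3q = 212.5 - 1.1q → q* = 37.2778.
The Pigouvian tax equals MEC at q*: 2.3 + 1.5×37.2778 = 58.2167.

tax = 58.2 per unit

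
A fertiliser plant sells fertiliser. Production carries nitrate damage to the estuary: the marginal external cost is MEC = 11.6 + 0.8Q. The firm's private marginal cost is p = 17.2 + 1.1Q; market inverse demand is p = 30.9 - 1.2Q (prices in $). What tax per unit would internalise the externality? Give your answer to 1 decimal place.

tax = $12.1 per unit

Social marginal cost = private MC + MEC = 28.8 + 1.9Q.
Set SMC = demand: 28.8 + 1.9Q = 30.9 - 1.2Q → Q* = 0.6774.
The Pigouvian tax equals MEC at Q*: 11.6 + 0.8×0.6774 = 12.1419.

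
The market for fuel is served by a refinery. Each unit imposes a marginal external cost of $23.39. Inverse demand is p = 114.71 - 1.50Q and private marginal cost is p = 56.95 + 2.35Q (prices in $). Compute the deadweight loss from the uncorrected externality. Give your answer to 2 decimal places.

DWL = $71.05

Market equilibrium (private): 56.95 + 2.35Q = 114.71 - 1.50Q → Q_m = 15.0026.
Social marginal cost = private MC + MEC = 80.34 + 2.35Q.
Set SMC = demand: 80.34 + 2.35Q = 114.71 - 1.50Q → Q* = 8.9273.
The welfare-loss triangle has base |Q_m − Q*| and height MEC(Q_m) (the vertical gap between SMC and demand is zero at Q* and MEC at Q_m).
DWL = ½ × 6.0753 × 23.3900 = 71.0506.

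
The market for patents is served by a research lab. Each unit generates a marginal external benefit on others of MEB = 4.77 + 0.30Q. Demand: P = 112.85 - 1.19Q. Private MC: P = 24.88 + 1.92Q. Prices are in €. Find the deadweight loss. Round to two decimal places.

Market equilibrium (private): 24.88 + 1.92Q = 112.85 - 1.19Q → Q_m = 28.2862.
Social marginal cost = private MC − MEB = 20.11 + 1.62Q.
Set SMC = demand: 20.11 + 1.62Q = 112.85 - 1.19Q → Q* = 33.0036.
Between Q* and Q_m the wedge demand − SMC runs linearly from 0 to MEB(Q_m), so the loss is a triangle.
DWL = ½ × 4.7174 × 13.2559 = 31.2667.

DWL = €31.27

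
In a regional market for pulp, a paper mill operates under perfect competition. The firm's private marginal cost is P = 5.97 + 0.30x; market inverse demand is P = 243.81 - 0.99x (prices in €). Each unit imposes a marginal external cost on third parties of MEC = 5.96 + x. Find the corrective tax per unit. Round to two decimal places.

tax = €107.22 per unit

Social marginal cost = private MC + MEC = 11.93 + 1.30x.
Set SMC = demand: 11.93 + 1.30x = 243.81 - 0.99x → x* = 101.2576.
The Pigouvian tax equals MEC at x*: 5.96 + 1.00×101.2576 = 107.2176.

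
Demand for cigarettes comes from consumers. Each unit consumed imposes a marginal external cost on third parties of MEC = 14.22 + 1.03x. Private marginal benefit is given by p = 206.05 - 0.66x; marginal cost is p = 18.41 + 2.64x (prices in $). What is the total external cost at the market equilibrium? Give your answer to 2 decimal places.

$2473.62

Market equilibrium (private): 18.41 + 2.64x = 206.05 - 0.66x → x_m = 56.8606.
Total external cost = ∫₀^{x_m} (14.22 + 1.03x) dx = 14.22×56.8606 + ½×1.03×56.8606² = 2473.6186.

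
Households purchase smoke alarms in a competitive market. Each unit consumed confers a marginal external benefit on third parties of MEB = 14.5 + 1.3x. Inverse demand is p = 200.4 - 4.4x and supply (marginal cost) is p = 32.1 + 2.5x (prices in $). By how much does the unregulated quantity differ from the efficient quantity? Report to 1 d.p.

8.3 units

Market equilibrium (private): 32.1 + 2.5x = 200.4 - 4.4x → x_m = 24.3913.
Social marginal benefit = demand + MEB = 214.9 - 3.1x.
Set SMB = MC: 214.9 - 3.1x = 32.1 + 2.5x → x* = 32.6429.
Gap = |24.3913 − 32.6429| = 8.2516.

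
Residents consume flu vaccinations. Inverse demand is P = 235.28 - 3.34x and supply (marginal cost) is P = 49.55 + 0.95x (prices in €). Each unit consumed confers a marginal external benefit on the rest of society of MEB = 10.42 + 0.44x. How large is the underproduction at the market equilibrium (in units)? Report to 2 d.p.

7.65 units

Market equilibrium (private): 49.55 + 0.95x = 235.28 - 3.34x → x_m = 43.2937.
Social marginal benefit = demand + MEB = 245.70 - 2.90x.
Set SMB = MC: 245.70 - 2.90x = 49.55 + 0.95x → x* = 50.9481.
Gap = |43.2937 − 50.9481| = 7.6544.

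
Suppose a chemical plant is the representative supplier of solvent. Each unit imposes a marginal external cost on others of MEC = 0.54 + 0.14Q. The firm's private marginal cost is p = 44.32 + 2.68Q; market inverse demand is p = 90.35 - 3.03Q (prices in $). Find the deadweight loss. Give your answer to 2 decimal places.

Market equilibrium (private): 44.32 + 2.68Q = 90.35 - 3.03Q → Q_m = 8.0613.
Social marginal cost = private MC + MEC = 44.86 + 2.82Q.
Set SMC = demand: 44.86 + 2.82Q = 90.35 - 3.03Q → Q* = 7.7761.
Between Q* and Q_m the wedge SMC − demand runs linearly from 0 to MEC(Q_m), so the loss is a triangle.
DWL = ½ × 0.2852 × 1.6686 = 0.2379.

DWL = $0.24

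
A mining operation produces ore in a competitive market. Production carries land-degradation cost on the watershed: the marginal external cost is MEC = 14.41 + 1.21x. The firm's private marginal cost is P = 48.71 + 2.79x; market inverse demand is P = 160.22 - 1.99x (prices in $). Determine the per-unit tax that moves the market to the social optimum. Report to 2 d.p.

Social marginal cost = private MC + MEC = 63.12 + 4.00x.
Set SMC = demand: 63.12 + 4.00x = 160.22 - 1.99x → x* = 16.2104.
The Pigouvian tax equals MEC at x*: 14.41 + 1.21×16.2104 = 34.0246.

tax = $34.02 per unit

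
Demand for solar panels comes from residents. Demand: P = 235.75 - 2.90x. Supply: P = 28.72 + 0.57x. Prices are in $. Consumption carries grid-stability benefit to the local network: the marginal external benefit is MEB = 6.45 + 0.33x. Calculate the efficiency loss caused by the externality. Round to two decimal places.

DWL = $108.80

Market equilibrium (private): 28.72 + 0.57x = 235.75 - 2.90x → x_m = 59.6628.
Social marginal benefit = demand + MEB = 242.20 - 2.57x.
Set SMB = MC: 242.20 - 2.57x = 28.72 + 0.57x → x* = 67.9873.
Between x* and x_m the wedge SMB − MC runs linearly from 0 to MEB(x_m), so the loss is a triangle.
DWL = ½ × 8.3245 × 26.1387 = 108.7958.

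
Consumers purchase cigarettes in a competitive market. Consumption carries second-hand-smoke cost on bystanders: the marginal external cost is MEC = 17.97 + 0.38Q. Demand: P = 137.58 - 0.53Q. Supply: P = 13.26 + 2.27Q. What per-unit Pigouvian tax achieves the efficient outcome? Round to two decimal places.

Social marginal benefit = demand − MEC = 119.61 - 0.91Q.
Set SMB = MC: 119.61 - 0.91Q = 13.26 + 2.27Q → Q* = 33.4434.
The Pigouvian tax equals MEC at Q*: 17.97 + 0.38×33.4434 = 30.6785.

tax = 30.68 per unit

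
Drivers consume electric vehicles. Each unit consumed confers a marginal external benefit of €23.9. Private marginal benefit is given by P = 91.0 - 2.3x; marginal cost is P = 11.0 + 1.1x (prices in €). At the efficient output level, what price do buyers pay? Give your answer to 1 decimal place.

P = €20.7

Social marginal benefit = demand + MEB = 114.9 - 2.3x.
Set SMB = MC: 114.9 - 2.3x = 11.0 + 1.1x → x* = 30.5588.
Consumer price on the demand curve at x*: 91.0 − 2.3×30.5588 = 20.7148.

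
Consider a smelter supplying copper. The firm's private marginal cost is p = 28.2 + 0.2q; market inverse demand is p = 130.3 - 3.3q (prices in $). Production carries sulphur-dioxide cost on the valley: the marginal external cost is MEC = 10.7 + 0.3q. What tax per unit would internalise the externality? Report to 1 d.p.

tax = $17.9 per unit

Social marginal cost = private MC + MEC = 38.9 + 0.5q.
Set SMC = demand: 38.9 + 0.5q = 130.3 - 3.3q → q* = 24.0526.
The Pigouvian tax equals MEC at q*: 10.7 + 0.3×24.0526 = 17.9158.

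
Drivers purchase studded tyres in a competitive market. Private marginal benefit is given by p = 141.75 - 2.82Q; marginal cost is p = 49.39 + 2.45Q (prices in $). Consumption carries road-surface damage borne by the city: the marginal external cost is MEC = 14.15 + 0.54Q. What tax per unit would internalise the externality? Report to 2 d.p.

tax = $21.42 per unit

Social marginal benefit = demand − MEC = 127.60 - 3.36Q.
Set SMB = MC: 127.60 - 3.36Q = 49.39 + 2.45Q → Q* = 13.4613.
The Pigouvian tax equals MEC at Q*: 14.15 + 0.54×13.4613 = 21.4191.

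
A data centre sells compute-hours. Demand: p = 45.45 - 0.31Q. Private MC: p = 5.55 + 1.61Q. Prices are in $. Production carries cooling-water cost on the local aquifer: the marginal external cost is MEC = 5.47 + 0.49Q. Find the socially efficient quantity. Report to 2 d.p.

Social marginal cost = private MC + MEC = 11.02 + 2.10Q.
Set SMC = demand: 11.02 + 2.10Q = 45.45 - 0.31Q → Q* = 14.2863.

Q* = 14.29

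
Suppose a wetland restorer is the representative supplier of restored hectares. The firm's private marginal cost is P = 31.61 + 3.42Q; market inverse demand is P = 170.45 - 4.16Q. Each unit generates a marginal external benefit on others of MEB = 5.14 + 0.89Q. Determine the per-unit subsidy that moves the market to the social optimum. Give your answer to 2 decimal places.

Social marginal cost = private MC − MEB = 26.47 + 2.53Q.
Set SMC = demand: 26.47 + 2.53Q = 170.45 - 4.16Q → Q* = 21.5217.
The Pigouvian subsidy equals MEB at Q*: 5.14 + 0.89×21.5217 = 24.2943.

subsidy = 24.29 per unit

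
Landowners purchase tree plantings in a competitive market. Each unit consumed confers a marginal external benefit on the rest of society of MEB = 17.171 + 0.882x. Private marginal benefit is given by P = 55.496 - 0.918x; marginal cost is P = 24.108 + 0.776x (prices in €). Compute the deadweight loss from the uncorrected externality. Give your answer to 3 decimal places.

DWL = €691.598

Market equilibrium (private): 24.108 + 0.776x = 55.496 - 0.918x → x_m = 18.5289.
Social marginal benefit = demand + MEB = 72.667 - 0.036x.
Set SMB = MC: 72.667 - 0.036x = 24.108 + 0.776x → x* = 59.8017.
The loss is the area between SMB and MC from x* to x_m; with linear curves that's a triangle of height MEB(x_m).
DWL = ½ × 41.2728 × 33.5135 = 691.5980.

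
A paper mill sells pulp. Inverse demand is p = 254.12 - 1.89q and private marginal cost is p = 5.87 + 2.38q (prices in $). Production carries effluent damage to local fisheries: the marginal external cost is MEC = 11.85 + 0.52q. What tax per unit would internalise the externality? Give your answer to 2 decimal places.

Social marginal cost = private MC + MEC = 17.72 + 2.90q.
Set SMC = demand: 17.72 + 2.90q = 254.12 - 1.89q → q* = 49.3528.
The Pigouvian tax equals MEC at q*: 11.85 + 0.52×49.3528 = 37.5135.

tax = $37.51 per unit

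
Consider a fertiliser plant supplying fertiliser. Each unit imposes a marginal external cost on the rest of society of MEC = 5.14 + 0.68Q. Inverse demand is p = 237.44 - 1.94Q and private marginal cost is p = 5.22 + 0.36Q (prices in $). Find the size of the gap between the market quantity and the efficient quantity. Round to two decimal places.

Market equilibrium (private): 5.22 + 0.36Q = 237.44 - 1.94Q → Q_m = 100.9652.
Social marginal cost = private MC + MEC = 10.36 + 1.04Q.
Set SMC = demand: 10.36 + 1.04Q = 237.44 - 1.94Q → Q* = 76.2013.
Gap = |100.9652 − 76.2013| = 24.7639.

24.76 units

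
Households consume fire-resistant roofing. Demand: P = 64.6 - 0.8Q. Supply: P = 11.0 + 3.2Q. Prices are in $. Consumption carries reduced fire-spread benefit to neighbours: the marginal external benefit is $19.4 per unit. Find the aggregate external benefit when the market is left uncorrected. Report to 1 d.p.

Market equilibrium (private): 11.0 + 3.2Q = 64.6 - 0.8Q → Q_m = 13.4000.
Total external benefit = MEB × Q_m = 19.4 × 13.4000 = 259.9600.

$260.0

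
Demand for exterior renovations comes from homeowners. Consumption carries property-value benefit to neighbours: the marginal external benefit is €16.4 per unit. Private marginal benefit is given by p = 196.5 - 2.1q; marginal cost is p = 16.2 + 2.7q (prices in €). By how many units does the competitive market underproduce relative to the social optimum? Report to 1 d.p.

Market equilibrium (private): 16.2 + 2.7q = 196.5 - 2.1q → q_m = 37.5625.
Social marginal benefit = demand + MEB = 212.9 - 2.1q.
Set SMB = MC: 212.9 - 2.1q = 16.2 + 2.7q → q* = 40.9792.
Gap = |37.5625 − 40.9792| = 3.4167.

3.4 units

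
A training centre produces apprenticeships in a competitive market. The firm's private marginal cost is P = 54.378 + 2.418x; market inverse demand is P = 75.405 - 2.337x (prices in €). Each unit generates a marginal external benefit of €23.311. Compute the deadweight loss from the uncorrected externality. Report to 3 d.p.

Market equilibrium (private): 54.378 + 2.418x = 75.405 - 2.337x → x_m = 4.4221.
Social marginal cost = private MC − MEB = 31.067 + 2.418x.
Set SMC = demand: 31.067 + 2.418x = 75.405 - 2.337x → x* = 9.3245.
Between x* and x_m the wedge demand − SMC runs linearly from 0 to MEB(x_m), so the loss is a triangle.
DWL = ½ × 4.9024 × 23.3110 = 57.1399.

DWL = €57.140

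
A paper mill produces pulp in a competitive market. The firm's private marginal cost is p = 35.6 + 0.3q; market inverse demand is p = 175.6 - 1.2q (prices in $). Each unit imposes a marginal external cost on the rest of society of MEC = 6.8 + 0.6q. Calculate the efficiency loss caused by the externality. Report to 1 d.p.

Market equilibrium (private): 35.6 + 0.3q = 175.6 - 1.2q → q_m = 93.3333.
Social marginal cost = private MC + MEC = 42.4 + 0.9q.
Set SMC = demand: 42.4 + 0.9q = 175.6 - 1.2q → q* = 63.4286.
The loss is the area between SMC and demand from q* to q_m; with linear curves that's a triangle of height MEC(q_m).
DWL = ½ × 29.9047 × 62.8000 = 939.0076.

DWL = $939.0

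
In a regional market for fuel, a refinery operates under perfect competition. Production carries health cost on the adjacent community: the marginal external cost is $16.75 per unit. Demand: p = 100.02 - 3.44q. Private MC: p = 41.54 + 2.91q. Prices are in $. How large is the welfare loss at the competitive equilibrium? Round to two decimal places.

Market equilibrium (private): 41.54 + 2.91q = 100.02 - 3.44q → q_m = 9.2094.
Social marginal cost = private MC + MEC = 58.29 + 2.91q.
Set SMC = demand: 58.29 + 2.91q = 100.02 - 3.44q → q* = 6.5717.
The welfare-loss triangle has base |q_m − q*| and height MEC(q_m) (the vertical gap between SMC and demand is zero at q* and MEC at q_m).
DWL = ½ × 2.6377 × 16.7500 = 22.0907.

DWL = $22.09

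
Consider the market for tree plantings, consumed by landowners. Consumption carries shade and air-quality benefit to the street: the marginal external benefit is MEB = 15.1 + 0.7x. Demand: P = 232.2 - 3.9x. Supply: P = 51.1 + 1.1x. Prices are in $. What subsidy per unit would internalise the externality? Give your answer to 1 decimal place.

Social marginal benefit = demand + MEB = 247.3 - 3.2x.
Set SMB = MC: 247.3 - 3.2x = 51.1 + 1.1x → x* = 45.6279.
The Pigouvian subsidy equals MEB at x*: 15.1 + 0.7×45.6279 = 47.0395.

subsidy = $47.0 per unit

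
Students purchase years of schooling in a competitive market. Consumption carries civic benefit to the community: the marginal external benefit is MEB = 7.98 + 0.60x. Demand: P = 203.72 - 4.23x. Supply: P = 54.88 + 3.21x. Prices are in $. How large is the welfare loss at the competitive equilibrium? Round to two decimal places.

Market equilibrium (private): 54.88 + 3.21x = 203.72 - 4.23x → x_m = 20.0054.
Social marginal benefit = demand + MEB = 211.70 - 3.63x.
Set SMB = MC: 211.70 - 3.63x = 54.88 + 3.21x → x* = 22.9269.
The welfare-loss triangle has base |x_m − x*| and height MEB(x_m) (the vertical gap between SMB and MC is zero at x* and MEB at x_m).
DWL = ½ × 2.9215 × 19.9832 = 29.1905.

DWL = $29.19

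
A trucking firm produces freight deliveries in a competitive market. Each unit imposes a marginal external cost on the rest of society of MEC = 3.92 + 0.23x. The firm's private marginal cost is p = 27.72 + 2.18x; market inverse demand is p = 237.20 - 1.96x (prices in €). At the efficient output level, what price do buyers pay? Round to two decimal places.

Social marginal cost = private MC + MEC = 31.64 + 2.41x.
Set SMC = demand: 31.64 + 2.41x = 237.20 - 1.96x → x* = 47.0389.
Consumer price on the demand curve at x*: 237.20 − 1.96×47.0389 = 145.0038.

P = €145.00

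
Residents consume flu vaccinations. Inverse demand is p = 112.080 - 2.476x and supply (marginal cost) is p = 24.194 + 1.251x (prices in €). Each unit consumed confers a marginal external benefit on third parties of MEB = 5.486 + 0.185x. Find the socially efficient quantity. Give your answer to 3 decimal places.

Social marginal benefit = demand + MEB = 117.566 - 2.291x.
Set SMB = MC: 117.566 - 2.291x = 24.194 + 1.251x → x* = 26.3614.

x* = 26.361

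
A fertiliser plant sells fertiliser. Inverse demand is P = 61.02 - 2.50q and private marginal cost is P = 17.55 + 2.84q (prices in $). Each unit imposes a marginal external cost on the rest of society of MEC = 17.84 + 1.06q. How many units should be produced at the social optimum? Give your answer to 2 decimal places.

q* = 4.00

Social marginal cost = private MC + MEC = 35.39 + 3.90q.
Set SMC = demand: 35.39 + 3.90q = 61.02 - 2.50q → q* = 4.0047.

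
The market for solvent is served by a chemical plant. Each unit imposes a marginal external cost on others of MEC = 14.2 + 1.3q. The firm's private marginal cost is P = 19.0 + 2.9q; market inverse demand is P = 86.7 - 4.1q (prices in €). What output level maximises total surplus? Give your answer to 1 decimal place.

Social marginal cost = private MC + MEC = 33.2 + 4.2q.
Set SMC = demand: 33.2 + 4.2q = 86.7 - 4.1q → q* = 6.4458.

q* = 6.4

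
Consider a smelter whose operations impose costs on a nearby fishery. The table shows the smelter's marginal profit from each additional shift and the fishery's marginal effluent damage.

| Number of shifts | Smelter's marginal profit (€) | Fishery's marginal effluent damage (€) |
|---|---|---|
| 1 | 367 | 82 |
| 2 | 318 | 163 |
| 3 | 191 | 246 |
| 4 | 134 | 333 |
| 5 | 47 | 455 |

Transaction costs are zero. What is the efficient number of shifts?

Bargaining reaches the level where marginal profit last exceeds marginal effluent damage.
That holds through level 2 (318 ≥ 163) but not at 3 (191 < 246).

2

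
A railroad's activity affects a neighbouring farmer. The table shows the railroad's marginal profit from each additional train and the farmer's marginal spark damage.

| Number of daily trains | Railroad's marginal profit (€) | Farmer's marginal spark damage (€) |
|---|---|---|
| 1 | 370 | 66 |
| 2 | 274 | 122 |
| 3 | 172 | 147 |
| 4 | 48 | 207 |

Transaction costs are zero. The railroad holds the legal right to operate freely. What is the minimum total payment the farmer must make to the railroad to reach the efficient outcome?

Left alone the railroad would choose level 4 (marginal profit stays positive).
Efficient level: k* = 3 (marginal profit ≥ marginal spark damage through 3).
The farmer must at least cover the railroad's forgone profit from cutting 4→3: 48 = 48.

€48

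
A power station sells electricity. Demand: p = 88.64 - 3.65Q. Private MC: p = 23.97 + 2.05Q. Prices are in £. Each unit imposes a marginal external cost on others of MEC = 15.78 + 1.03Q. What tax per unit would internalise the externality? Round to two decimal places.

tax = £23.26 per unit

Social marginal cost = private MC + MEC = 39.75 + 3.08Q.
Set SMC = demand: 39.75 + 3.08Q = 88.64 - 3.65Q → Q* = 7.2645.
The Pigouvian tax equals MEC at Q*: 15.78 + 1.03×7.2645 = 23.2624.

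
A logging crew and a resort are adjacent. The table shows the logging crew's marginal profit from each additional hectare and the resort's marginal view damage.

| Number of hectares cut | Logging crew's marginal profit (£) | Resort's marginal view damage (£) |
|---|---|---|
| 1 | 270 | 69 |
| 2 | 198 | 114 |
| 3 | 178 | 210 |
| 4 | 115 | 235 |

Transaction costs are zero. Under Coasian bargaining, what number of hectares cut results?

2

Bargaining reaches the level where marginal profit last exceeds marginal view damage.
That holds through level 2 (198 ≥ 114) but not at 3 (178 < 210).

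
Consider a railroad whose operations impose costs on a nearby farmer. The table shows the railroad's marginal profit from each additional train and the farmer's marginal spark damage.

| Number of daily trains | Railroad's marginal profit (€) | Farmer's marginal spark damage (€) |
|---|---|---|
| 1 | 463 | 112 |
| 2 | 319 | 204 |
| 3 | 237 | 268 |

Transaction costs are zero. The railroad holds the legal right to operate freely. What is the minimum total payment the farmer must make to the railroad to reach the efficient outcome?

€237

Left alone the railroad would choose level 3 (marginal profit stays positive).
Efficient level: k* = 2 (marginal profit ≥ marginal spark damage through 2).
The farmer must at least cover the railroad's forgone profit from cutting 3→2: 237 = 237.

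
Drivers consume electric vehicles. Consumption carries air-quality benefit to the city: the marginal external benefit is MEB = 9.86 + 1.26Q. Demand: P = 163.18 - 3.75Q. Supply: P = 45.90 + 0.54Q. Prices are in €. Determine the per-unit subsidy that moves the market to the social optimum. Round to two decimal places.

subsidy = €62.73 per unit

Social marginal benefit = demand + MEB = 173.04 - 2.49Q.
Set SMB = MC: 173.04 - 2.49Q = 45.90 + 0.54Q → Q* = 41.9604.
The Pigouvian subsidy equals MEB at Q*: 9.86 + 1.26×41.9604 = 62.7301.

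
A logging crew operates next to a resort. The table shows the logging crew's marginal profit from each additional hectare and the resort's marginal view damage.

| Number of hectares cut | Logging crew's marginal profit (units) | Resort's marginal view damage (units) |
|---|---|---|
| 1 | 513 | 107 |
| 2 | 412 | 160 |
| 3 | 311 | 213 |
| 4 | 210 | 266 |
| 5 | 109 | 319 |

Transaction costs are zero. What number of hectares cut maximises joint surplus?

3

Bargaining reaches the level where marginal profit last exceeds marginal view damage.
That holds through level 3 (311 ≥ 213) but not at 4 (210 < 266).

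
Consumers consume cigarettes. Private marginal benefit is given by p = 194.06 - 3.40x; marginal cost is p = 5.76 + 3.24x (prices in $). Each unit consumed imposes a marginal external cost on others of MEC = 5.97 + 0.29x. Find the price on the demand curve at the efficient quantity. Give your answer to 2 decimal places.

Social marginal benefit = demand − MEC = 188.09 - 3.69x.
Set SMB = MC: 188.09 - 3.69x = 5.76 + 3.24x → x* = 26.3102.
Consumer price on the demand curve at x*: 194.06 − 3.40×26.3102 = 104.6053.

P = $104.61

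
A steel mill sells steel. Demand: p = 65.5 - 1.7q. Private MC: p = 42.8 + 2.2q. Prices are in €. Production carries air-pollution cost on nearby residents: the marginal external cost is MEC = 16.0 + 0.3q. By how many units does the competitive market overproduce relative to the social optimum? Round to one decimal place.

4.2 units

Market equilibrium (private): 42.8 + 2.2q = 65.5 - 1.7q → q_m = 5.8205.
Social marginal cost = private MC + MEC = 58.8 + 2.5q.
Set SMC = demand: 58.8 + 2.5q = 65.5 - 1.7q → q* = 1.5952.
Gap = |5.8205 − 1.5952| = 4.2253.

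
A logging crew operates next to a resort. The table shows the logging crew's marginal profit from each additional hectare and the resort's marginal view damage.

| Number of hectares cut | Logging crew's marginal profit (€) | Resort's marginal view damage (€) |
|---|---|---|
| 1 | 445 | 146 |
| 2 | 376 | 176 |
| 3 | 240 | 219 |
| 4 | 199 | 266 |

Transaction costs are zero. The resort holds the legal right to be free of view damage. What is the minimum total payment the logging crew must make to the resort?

Efficient level: marginal profit ≥ marginal view damage through level 3, so k* = 3.
With the resort holding the right, the logging crew must at least compensate total damage at k*: 146 + 176 + 219 = 541.

€541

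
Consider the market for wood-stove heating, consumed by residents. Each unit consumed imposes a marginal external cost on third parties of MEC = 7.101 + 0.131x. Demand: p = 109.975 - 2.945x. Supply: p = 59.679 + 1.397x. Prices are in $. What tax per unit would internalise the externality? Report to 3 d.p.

Social marginal benefit = demand − MEC = 102.874 - 3.076x.
Set SMB = MC: 102.874 - 3.076x = 59.679 + 1.397x → x* = 9.6568.
The Pigouvian tax equals MEC at x*: 7.101 + 0.131×9.6568 = 8.3660.

tax = $8.366 per unit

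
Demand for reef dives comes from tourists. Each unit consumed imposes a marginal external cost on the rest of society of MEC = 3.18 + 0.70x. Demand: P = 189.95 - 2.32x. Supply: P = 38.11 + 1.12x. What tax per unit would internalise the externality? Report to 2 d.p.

Social marginal benefit = demand − MEC = 186.77 - 3.02x.
Set SMB = MC: 186.77 - 3.02x = 38.11 + 1.12x → x* = 35.9082.
The Pigouvian tax equals MEC at x*: 3.18 + 0.70×35.9082 = 28.3157.

tax = 28.32 per unit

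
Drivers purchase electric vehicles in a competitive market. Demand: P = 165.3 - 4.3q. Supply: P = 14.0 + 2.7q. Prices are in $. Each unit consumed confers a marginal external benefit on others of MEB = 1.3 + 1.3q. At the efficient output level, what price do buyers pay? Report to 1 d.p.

Social marginal benefit = demand + MEB = 166.6 - 3.0q.
Set SMB = MC: 166.6 - 3.0q = 14.0 + 2.7q → q* = 26.7719.
Consumer price on the demand curve at q*: 165.3 − 4.3×26.7719 = 50.1808.

P = $50.2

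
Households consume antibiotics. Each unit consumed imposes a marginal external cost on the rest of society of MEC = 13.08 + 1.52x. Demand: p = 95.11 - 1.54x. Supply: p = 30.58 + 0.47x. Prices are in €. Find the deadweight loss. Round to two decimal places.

DWL = €542.35

Market equilibrium (private): 30.58 + 0.47x = 95.11 - 1.54x → x_m = 32.1045.
Social marginal benefit = demand − MEC = 82.03 - 3.06x.
Set SMB = MC: 82.03 - 3.06x = 30.58 + 0.47x → x* = 14.5751.
The loss is the area between SMB and MC from x* to x_m; with linear curves that's a triangle of height MEC(x_m).
DWL = ½ × 17.5294 × 61.8788 = 542.3491.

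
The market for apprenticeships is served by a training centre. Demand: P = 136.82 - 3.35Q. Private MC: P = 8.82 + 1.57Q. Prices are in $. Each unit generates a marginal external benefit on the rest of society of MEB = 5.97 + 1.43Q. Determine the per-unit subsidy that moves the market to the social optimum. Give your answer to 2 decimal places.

subsidy = $60.86 per unit

Social marginal cost = private MC − MEB = 2.85 + 0.14Q.
Set SMC = demand: 2.85 + 0.14Q = 136.82 - 3.35Q → Q* = 38.3868.
The Pigouvian subsidy equals MEB at Q*: 5.97 + 1.43×38.3868 = 60.8631.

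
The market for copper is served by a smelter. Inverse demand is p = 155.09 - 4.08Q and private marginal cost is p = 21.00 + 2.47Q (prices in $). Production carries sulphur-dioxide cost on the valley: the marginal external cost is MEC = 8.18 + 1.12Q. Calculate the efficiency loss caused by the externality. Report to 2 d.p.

DWL = $63.09

Market equilibrium (private): 21.00 + 2.47Q = 155.09 - 4.08Q → Q_m = 20.4718.
Social marginal cost = private MC + MEC = 29.18 + 3.59Q.
Set SMC = demand: 29.18 + 3.59Q = 155.09 - 4.08Q → Q* = 16.4159.
The welfare-loss triangle has base |Q_m − Q*| and height MEC(Q_m) (the vertical gap between SMC and demand is zero at Q* and MEC at Q_m).
DWL = ½ × 4.0559 × 31.1084 = 63.0863.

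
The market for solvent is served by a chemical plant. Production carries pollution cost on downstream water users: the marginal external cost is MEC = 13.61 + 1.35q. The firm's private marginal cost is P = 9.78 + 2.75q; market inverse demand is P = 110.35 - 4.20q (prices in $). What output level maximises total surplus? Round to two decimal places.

q* = 10.48

Social marginal cost = private MC + MEC = 23.39 + 4.10q.
Set SMC = demand: 23.39 + 4.10q = 110.35 - 4.20q → q* = 10.4771.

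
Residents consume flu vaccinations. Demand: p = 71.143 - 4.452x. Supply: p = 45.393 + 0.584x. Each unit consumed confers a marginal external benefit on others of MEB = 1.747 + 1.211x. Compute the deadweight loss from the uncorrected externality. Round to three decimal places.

Market equilibrium (private): 45.393 + 0.584x = 71.143 - 4.452x → x_m = 5.1132.
Social marginal benefit = demand + MEB = 72.890 - 3.241x.
Set SMB = MC: 72.890 - 3.241x = 45.393 + 0.584x → x* = 7.1888.
The welfare-loss triangle has base |x_m − x*| and height MEB(x_m) (the vertical gap between SMB and MC is zero at x* and MEB at x_m).
DWL = ½ × 2.0756 × 7.9391 = 8.2392.

DWL = 8.239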